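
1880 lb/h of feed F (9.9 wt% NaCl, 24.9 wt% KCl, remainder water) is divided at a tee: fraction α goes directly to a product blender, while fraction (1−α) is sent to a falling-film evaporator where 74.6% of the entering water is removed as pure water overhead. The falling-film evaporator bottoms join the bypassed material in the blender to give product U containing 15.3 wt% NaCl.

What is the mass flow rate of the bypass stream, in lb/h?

All 1880×0.099 = 186.12 lb/h of NaCl reaches U, so U = 186.12/0.153 = 1216.5 lb/h and vapour = 663.53 lb/h.
The evaporator receives (1−α)·1880 of feed at 0.652 water and removes 0.746 of that water:
0.746×0.652×(1−α)×1880 = 663.53
(1−α) = 663.53/914.42 = 0.7256;  α = 0.2744.
Bypass flow = 0.2744×1880 = 515.81 lb/h.

515.8 lb/h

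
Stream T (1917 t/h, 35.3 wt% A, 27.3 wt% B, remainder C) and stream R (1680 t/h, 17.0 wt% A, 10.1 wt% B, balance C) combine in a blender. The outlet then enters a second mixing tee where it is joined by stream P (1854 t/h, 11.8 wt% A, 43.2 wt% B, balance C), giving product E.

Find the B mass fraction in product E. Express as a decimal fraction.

Overall, product flow = 5451 t/h.
B in = 1917×0.273 + 1680×0.101 + 1854×0.432 = 1493.9 t/h.
B fraction in E = 0.274.

0.274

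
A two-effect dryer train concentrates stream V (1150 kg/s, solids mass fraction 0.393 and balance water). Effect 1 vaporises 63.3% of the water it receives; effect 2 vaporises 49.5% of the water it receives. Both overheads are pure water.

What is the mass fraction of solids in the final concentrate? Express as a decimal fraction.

water in feed = 1150×0.607 = 698.05 kg/s.
After stage 1: water left = (1−0.633)×698.05 = 256.18; stream total = 708.13 kg/s.
After stage 2: water left = (1−0.495)×256.18 = 129.37; final concentrate = 581.32 kg/s.
solids fraction = 451.95/581.32 = 0.777.

0.777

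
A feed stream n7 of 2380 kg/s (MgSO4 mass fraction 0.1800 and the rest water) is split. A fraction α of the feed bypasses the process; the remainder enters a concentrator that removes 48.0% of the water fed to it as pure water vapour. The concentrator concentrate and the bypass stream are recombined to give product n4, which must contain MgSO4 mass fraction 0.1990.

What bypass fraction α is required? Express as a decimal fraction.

0.757

All 2380×0.180 = 428.4 kg/s of MgSO4 reaches n4, so n4 = 428.4/0.199 = 2152.8 kg/s and vapour = 227.24 kg/s.
The evaporator receives (1−α)·2380 of feed at 0.820 water and removes 0.480 of that water:
0.480×0.820×(1−α)×2380 = 227.24
(1−α) = 227.24/936.77 = 0.2426;  α = 0.7574.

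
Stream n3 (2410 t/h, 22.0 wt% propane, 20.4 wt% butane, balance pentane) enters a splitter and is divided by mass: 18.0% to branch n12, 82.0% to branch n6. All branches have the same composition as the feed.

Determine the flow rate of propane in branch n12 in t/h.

95.44 t/h

Branch n12 total = 0.180×2410 = 433.8 t/h.
propane in n12 = 0.220×433.8 = 95.436 t/h.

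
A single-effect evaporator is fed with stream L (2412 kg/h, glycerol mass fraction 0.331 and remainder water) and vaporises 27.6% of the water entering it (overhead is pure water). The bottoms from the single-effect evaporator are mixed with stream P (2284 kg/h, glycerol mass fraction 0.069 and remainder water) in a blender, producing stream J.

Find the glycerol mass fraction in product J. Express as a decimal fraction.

Vapour removed = 0.276×0.669×2412 = 445.36 kg/h; concentrate = 1966.6 kg/h.
glycerol reaching the mixer = 798.37 (from concentrate) + 2284×0.069 = 955.97 kg/h.
Product flow = 1966.6 + 2284 = 4250.6 kg/h; glycerol fraction = 0.225.

0.225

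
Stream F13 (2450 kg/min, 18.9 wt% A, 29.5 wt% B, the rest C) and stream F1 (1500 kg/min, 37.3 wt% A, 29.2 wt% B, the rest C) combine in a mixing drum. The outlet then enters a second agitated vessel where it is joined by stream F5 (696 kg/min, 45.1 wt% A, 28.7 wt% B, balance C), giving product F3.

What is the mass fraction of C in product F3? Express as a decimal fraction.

0.420

Overall, product flow = 4646 kg/min.
C in = 2450×0.516 + 1500×0.335 + 696×0.262 = 1949.1 kg/min.
C fraction in F3 = 0.420.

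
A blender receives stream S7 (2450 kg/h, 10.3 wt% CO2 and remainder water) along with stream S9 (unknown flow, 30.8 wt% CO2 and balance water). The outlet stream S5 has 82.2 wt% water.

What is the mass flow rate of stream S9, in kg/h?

Let S9 be the unknown flow. Total out = 2450 + S9.
water balance: 2197.7 + 0.692·S9 = 0.822·(2450 + S9)
(0.692 − 0.822)·S9 = 0.822×2450 − 2197.7 = -183.75
S9 = -183.75 / -0.130 = 1413.5 kg/h

1413 kg/h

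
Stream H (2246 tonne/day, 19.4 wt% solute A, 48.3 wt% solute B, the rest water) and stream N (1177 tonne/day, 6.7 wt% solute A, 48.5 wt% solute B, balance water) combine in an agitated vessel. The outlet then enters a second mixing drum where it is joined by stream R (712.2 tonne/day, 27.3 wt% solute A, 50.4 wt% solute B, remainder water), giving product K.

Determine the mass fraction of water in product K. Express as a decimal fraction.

0.341

Overall, product flow = 4135.2 tonne/day.
water in = 2246×0.323 + 1177×0.448 + 712.2×0.223 = 1411.6 tonne/day.
water fraction in K = 0.341.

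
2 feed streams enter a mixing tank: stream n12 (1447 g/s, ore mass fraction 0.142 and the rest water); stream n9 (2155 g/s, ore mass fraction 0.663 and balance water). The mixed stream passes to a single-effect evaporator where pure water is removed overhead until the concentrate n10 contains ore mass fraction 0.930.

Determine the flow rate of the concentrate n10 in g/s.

1757 g/s

ore entering = 1447×0.142 + 2155×0.663 = 1634.2 g/s.
All ore reports to n10, so n10 = 1634.2/0.930 = 1757.2 g/s.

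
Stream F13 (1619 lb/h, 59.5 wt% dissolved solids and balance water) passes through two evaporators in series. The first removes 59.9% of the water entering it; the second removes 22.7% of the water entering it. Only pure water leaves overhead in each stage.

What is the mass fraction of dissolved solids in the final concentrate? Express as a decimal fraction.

0.826

water in feed = 1619×0.405 = 655.7 lb/h.
After stage 1: water left = (1−0.599)×655.7 = 262.93; stream total = 1226.2 lb/h.
After stage 2: water left = (1−0.227)×262.93 = 203.25; final concentrate = 1166.6 lb/h.
dissolved solids fraction = 963.3/1166.6 = 0.826.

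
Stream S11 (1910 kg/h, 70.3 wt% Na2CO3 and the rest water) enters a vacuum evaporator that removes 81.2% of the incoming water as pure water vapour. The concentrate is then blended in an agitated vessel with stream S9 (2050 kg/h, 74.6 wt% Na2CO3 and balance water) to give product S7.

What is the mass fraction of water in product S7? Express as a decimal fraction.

0.1793

Vapour removed = 0.812×0.297×1910 = 460.62 kg/h; concentrate = 1449.4 kg/h.
water reaching the mixer = 106.65 (from concentrate) + 2050×0.254 = 627.35 kg/h.
Product flow = 1449.4 + 2050 = 3499.4 kg/h; water fraction = 0.1793.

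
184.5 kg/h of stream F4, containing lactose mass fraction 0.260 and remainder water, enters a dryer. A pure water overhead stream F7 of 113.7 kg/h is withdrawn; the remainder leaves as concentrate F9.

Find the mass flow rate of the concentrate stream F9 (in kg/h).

70.8 kg/h

Concentrate = 184.5 − 113.7 = 70.8 kg/h.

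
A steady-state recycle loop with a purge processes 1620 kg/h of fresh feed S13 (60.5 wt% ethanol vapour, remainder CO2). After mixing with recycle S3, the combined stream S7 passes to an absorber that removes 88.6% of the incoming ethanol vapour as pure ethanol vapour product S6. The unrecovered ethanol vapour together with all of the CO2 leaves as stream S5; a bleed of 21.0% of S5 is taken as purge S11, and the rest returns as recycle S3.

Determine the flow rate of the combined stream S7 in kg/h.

CO2 enters only via S13 and leaves only via the purge: 1620×0.395 = 0.210×(CO2 in S5), and the absorber passes all CO2, so CO2 in S7 = CO2 in S5 = 3047.1 kg/h.
ethanol vapour in S7: m_A = 1620×0.605 + (1−0.210)·(1−0.886)·m_A, so m_A = 980.1/0.9099 = 1077.1 kg/h.
S7 = 1077.1 + 3047.1 = 4124.2 kg/h.

4124 kg/h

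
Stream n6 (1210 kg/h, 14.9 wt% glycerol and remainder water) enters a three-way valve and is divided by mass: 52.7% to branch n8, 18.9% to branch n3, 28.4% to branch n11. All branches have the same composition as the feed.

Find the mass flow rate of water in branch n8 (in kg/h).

Branch n8 total = 0.527×1210 = 637.67 kg/h.
water in n8 = 0.851×637.67 = 542.66 kg/h.

542.7 kg/h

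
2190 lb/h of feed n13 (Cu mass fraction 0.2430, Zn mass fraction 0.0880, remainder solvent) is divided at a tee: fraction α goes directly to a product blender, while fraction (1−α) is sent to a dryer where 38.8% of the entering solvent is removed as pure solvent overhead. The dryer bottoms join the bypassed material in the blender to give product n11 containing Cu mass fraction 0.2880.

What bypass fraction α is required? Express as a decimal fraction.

All 2190×0.243 = 532.17 lb/h of Cu reaches n11, so n11 = 532.17/0.288 = 1847.8 lb/h and vapour = 342.19 lb/h.
The evaporator receives (1−α)·2190 of feed at 0.669 solvent and removes 0.388 of that solvent:
0.388×0.669×(1−α)×2190 = 342.19
(1−α) = 342.19/568.46 = 0.6020;  α = 0.3980.

0.398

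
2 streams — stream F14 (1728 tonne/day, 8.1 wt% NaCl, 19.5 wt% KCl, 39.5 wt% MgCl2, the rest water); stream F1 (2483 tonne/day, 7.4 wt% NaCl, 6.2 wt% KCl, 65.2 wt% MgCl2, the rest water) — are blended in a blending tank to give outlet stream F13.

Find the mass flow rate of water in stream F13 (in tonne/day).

water out = water in = 1728×0.329 + 2483×0.212 = 1094.9 tonne/day.

1095 tonne/day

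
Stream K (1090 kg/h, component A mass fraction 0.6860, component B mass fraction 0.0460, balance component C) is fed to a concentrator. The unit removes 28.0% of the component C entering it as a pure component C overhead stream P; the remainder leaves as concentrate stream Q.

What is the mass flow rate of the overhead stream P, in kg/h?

81.79 kg/h

component C entering = 1090×0.268 = 292.12 kg/h; overhead removed = 0.280×292.12 = 81.794 kg/h.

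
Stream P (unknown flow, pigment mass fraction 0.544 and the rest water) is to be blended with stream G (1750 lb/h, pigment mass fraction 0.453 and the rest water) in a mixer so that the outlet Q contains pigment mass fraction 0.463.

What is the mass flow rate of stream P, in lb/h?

216 lb/h

Let P be the unknown flow. Total out = 1750 + P.
pigment balance: 792.75 + 0.544·P = 0.463·(1750 + P)
(0.544 − 0.463)·P = 0.463×1750 − 792.75 = 17.5
P = 17.5 / 0.081 = 216.05 lb/h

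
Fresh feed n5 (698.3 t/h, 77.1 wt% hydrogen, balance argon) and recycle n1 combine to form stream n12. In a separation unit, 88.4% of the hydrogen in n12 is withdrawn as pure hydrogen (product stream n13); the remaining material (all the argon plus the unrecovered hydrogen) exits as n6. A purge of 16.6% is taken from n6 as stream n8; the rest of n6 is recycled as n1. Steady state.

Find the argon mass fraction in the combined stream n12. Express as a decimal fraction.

0.618

argon enters only via n5 and leaves only via the purge: 698.3×0.229 = 0.166×(argon in n6), and the separation unit passes all argon, so argon in n12 = argon in n6 = 963.32 t/h.
hydrogen in n12: m_A = 698.3×0.771 + (1−0.166)·(1−0.884)·m_A, so m_A = 538.39/0.9033 = 596.05 t/h.
n12 = 596.05 + 963.32 = 1559.4 t/h.
argon fraction in n12 = 963.32/1559.4 = 0.618.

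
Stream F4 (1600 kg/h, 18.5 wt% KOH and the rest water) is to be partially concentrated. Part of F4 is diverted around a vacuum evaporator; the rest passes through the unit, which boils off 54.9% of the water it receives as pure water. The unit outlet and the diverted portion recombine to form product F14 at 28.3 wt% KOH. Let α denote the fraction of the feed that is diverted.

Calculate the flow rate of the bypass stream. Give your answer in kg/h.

All 1600×0.185 = 296 kg/h of KOH reaches F14, so F14 = 296/0.283 = 1045.9 kg/h and vapour = 554.06 kg/h.
The evaporator receives (1−α)·1600 of feed at 0.815 water and removes 0.549 of that water:
0.549×0.815×(1−α)×1600 = 554.06
(1−α) = 554.06/715.9 = 0.7739;  α = 0.2261.
Bypass flow = 0.2261×1600 = 361.69 kg/h.

361.7 kg/h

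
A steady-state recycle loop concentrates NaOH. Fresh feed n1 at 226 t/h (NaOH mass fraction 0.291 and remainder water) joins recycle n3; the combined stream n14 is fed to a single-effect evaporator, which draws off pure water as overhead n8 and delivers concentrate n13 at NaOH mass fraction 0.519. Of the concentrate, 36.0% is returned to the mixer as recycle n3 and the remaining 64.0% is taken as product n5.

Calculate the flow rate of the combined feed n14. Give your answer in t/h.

297.3 t/h

Overall NaOH balance (none leaves overhead): NaOH in fresh feed = NaOH in product, i.e. 226×0.291 = (1−0.360)·n13·0.519.
n13 = 65.766/(0.519×0.640) = 197.99 t/h.
Recycle n3 = 0.360×197.99 = 71.278 t/h.
Combined feed n14 = 226 + 71.278 = 297.28 t/h.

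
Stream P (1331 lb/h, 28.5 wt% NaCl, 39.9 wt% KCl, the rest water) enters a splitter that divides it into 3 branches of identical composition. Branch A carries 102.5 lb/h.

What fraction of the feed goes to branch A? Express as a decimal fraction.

Fraction to A = 102.5/1331 = 0.0770.

0.077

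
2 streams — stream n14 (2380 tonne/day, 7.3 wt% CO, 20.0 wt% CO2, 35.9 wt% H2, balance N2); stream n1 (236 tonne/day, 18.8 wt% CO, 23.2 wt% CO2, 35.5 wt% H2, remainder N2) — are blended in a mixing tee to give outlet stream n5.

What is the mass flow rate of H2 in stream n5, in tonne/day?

938.2 tonne/day

H2 out = H2 in = 2380×0.359 + 236×0.355 = 938.2 tonne/day.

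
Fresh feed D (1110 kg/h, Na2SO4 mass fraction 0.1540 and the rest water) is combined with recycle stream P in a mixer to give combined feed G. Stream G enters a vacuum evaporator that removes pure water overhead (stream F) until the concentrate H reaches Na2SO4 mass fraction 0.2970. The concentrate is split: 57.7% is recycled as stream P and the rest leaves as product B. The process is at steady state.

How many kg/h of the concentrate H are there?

1361 kg/h

Overall Na2SO4 balance (none leaves overhead): Na2SO4 in fresh feed = Na2SO4 in product, i.e. 1110×0.154 = (1−0.577)·H·0.297.
H = 170.94/(0.297×0.423) = 1360.7 kg/h.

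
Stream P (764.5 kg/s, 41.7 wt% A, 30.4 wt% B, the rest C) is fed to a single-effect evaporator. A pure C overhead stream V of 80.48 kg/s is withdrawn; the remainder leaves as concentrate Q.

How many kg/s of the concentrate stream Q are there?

Concentrate = 764.5 − 80.48 = 684.02 kg/s.

684 kg/s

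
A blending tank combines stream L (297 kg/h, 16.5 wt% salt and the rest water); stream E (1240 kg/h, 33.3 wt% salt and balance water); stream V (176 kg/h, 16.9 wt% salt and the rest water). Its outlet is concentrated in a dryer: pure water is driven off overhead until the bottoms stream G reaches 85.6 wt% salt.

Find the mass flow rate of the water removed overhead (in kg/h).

salt entering = 297×0.165 + 1240×0.333 + 176×0.169 = 491.67 kg/h.
All salt reports to G, so G = 491.67/0.856 = 574.38 kg/h.
Total feed = 1713 kg/h; overhead = 1713 − 574.38 = 1138.6 kg/h.

1139 kg/h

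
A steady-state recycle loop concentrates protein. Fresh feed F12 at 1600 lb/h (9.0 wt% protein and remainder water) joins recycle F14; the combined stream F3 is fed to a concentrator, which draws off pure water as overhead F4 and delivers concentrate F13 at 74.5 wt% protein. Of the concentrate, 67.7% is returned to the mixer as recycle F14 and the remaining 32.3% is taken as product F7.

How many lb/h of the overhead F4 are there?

Overall protein balance (none leaves overhead): protein in fresh feed = protein in product, i.e. 1600×0.090 = (1−0.677)·F13·0.745.
F13 = 144/(0.745×0.323) = 598.42 lb/h.
Recycle F14 = 0.677×598.42 = 405.13 lb/h.
Combined feed F3 = 1600 + 405.13 = 2005.1 lb/h.
Overhead F4 = F3 − F13 = 2005.1 − 598.42 = 1406.7 lb/h.

1407 lb/h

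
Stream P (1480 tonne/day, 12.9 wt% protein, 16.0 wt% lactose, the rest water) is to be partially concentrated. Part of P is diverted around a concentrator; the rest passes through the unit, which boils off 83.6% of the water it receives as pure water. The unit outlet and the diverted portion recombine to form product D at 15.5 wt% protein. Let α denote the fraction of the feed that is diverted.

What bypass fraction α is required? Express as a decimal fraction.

0.718

All 1480×0.129 = 190.92 tonne/day of protein reaches D, so D = 190.92/0.155 = 1231.7 tonne/day and vapour = 248.26 tonne/day.
The evaporator receives (1−α)·1480 of feed at 0.711 water and removes 0.836 of that water:
0.836×0.711×(1−α)×1480 = 248.26
(1−α) = 248.26/879.71 = 0.2822;  α = 0.7178.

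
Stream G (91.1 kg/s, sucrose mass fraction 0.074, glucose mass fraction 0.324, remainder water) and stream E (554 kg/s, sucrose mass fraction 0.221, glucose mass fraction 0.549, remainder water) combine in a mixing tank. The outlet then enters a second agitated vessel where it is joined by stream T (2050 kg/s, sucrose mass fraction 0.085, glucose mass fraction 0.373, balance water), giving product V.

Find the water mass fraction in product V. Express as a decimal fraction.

0.480

Overall, product flow = 2695.1 kg/s.
water in = 91.1×0.602 + 554×0.230 + 2050×0.542 = 1293.4 kg/s.
water fraction in V = 0.480.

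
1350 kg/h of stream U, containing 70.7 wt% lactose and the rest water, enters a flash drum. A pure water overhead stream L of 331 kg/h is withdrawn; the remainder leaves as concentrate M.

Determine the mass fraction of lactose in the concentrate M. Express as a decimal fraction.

lactose is not removed: 1350×0.707 = 954.45 kg/h of lactose enters M.
Concentrate = 1350 − 331 = 1019 kg/h.
Mass fraction = 954.45/1019 = 0.937.

0.937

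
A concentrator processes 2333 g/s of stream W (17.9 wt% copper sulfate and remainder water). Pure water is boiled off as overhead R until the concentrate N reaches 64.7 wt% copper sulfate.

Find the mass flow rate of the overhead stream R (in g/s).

1688 g/s

copper sulfate is conserved: 2333×0.179 = 417.61 g/s all reports to the concentrate.
Concentrate = 417.61/(target fraction) = 645.45 g/s.
Overhead = 2333 − 645.45 = 1687.5 g/s.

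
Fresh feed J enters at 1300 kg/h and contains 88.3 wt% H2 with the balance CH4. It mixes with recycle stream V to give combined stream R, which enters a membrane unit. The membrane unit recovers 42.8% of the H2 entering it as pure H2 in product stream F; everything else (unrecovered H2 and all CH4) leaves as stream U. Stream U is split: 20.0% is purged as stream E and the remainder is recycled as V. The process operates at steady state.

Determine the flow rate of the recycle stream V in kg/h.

CH4 enters only via J and leaves only via the purge: 1300×0.117 = 0.200×(CH4 in U), and the membrane unit passes all CH4, so CH4 in R = CH4 in U = 760.5 kg/h.
H2 in R: m_A = 1300×0.883 + (1−0.200)·(1−0.428)·m_A, so m_A = 1147.9/0.5424 = 2116.3 kg/h.
U = (1−0.428)×2116.3 + 760.5 = 1971 kg/h.
Recycle V = (1−0.200)×1971 = 1576.8 kg/h.

1577 kg/h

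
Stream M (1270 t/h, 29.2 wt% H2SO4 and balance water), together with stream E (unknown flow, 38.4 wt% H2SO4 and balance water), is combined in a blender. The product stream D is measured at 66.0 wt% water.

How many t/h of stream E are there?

1385 t/h

Let E be the unknown flow. Total out = 1270 + E.
water balance: 899.16 + 0.616·E = 0.660·(1270 + E)
(0.616 − 0.660)·E = 0.660×1270 − 899.16 = -60.96
E = -60.96 / -0.044 = 1385.5 t/h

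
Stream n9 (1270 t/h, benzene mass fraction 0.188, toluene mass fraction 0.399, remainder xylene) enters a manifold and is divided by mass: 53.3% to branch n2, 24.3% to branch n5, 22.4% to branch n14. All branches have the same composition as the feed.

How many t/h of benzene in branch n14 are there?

53.48 t/h

Branch n14 total = 0.224×1270 = 284.48 t/h.
benzene in n14 = 0.188×284.48 = 53.482 t/h.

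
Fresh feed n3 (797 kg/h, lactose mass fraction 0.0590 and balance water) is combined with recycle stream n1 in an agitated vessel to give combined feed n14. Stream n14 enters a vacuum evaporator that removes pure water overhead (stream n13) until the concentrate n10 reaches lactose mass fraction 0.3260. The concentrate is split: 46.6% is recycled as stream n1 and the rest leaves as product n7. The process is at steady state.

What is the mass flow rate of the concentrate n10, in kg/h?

270.1 kg/h

Overall lactose balance (none leaves overhead): lactose in fresh feed = lactose in product, i.e. 797×0.059 = (1−0.466)·n10·0.326.
n10 = 47.023/(0.326×0.534) = 270.12 kg/h.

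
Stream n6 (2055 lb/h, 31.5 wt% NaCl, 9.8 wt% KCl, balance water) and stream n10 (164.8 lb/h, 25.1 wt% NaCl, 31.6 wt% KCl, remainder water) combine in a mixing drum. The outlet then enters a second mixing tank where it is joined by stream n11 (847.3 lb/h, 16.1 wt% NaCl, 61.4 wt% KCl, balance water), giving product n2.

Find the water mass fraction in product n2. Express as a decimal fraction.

0.479

Overall, product flow = 3067.1 lb/h.
water in = 2055×0.587 + 164.8×0.433 + 847.3×0.225 = 1468.3 lb/h.
water fraction in n2 = 0.479.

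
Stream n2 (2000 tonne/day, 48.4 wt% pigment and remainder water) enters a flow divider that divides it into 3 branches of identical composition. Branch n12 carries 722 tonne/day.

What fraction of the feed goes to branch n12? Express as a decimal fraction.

0.361

Fraction to n12 = 722/2000 = 0.3610.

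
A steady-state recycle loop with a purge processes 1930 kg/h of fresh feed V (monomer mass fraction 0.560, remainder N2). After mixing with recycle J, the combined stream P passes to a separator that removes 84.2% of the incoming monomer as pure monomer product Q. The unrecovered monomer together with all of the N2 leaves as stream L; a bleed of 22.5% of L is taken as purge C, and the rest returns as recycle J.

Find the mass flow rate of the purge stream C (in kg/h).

N2 enters only via V and leaves only via the purge: 1930×0.440 = 0.225×(N2 in L), and the separator passes all N2, so N2 in P = N2 in L = 3774.2 kg/h.
monomer in P: m_A = 1930×0.560 + (1−0.225)·(1−0.842)·m_A, so m_A = 1080.8/0.8775 = 1231.6 kg/h.
L = (1−0.842)×1231.6 + 3774.2 = 3968.8 kg/h.
Purge C = 0.225×3968.8 = 892.98 kg/h.

893 kg/h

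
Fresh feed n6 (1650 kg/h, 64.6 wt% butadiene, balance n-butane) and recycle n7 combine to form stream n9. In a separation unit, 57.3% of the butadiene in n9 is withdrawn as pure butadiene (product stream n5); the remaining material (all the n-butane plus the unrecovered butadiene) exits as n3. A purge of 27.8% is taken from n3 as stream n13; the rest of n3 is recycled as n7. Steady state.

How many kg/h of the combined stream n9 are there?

n-butane enters only via n6 and leaves only via the purge: 1650×0.354 = 0.278×(n-butane in n3), and the separation unit passes all n-butane, so n-butane in n9 = n-butane in n3 = 2101.1 kg/h.
butadiene in n9: m_A = 1650×0.646 + (1−0.278)·(1−0.573)·m_A, so m_A = 1065.9/0.6917 = 1541 kg/h.
n9 = 1541 + 2101.1 = 3642.1 kg/h.

3642 kg/h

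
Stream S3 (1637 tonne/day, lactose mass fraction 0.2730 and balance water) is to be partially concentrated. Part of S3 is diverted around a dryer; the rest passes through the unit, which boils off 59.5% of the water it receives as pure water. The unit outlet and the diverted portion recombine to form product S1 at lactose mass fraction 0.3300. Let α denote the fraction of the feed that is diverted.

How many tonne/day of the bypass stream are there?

All 1637×0.273 = 446.9 tonne/day of lactose reaches S1, so S1 = 446.9/0.330 = 1354.2 tonne/day and vapour = 282.75 tonne/day.
The evaporator receives (1−α)·1637 of feed at 0.727 water and removes 0.595 of that water:
0.595×0.727×(1−α)×1637 = 282.75
(1−α) = 282.75/708.11 = 0.3993;  α = 0.6007.
Bypass flow = 0.6007×1637 = 983.33 tonne/day.

983.3 tonne/day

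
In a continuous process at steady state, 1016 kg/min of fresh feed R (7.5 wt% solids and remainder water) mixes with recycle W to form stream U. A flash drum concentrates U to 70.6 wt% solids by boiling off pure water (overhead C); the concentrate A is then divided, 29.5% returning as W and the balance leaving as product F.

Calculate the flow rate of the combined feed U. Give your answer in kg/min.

1061 kg/min

Overall solids balance (none leaves overhead): solids in fresh feed = solids in product, i.e. 1016×0.075 = (1−0.295)·A·0.706.
A = 76.2/(0.706×0.705) = 153.1 kg/min.
Recycle W = 0.295×153.1 = 45.163 kg/min.
Combined feed U = 1016 + 45.163 = 1061.2 kg/min.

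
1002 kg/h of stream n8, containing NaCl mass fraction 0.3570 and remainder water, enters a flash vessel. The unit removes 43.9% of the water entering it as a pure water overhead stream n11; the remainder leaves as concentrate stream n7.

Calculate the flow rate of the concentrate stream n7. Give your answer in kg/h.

719.2 kg/h

water entering = 1002×0.643 = 644.29 kg/h; overhead removed = 0.439×644.29 = 282.84 kg/h.
Concentrate = 1002 − 282.84 = 719.16 kg/h.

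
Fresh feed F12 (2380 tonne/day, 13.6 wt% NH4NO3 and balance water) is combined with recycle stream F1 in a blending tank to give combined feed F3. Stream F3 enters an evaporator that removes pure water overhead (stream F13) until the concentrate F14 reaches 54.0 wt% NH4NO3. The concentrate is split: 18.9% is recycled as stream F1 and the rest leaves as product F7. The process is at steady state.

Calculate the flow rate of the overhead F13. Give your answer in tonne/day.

1781 tonne/day

Overall NH4NO3 balance (none leaves overhead): NH4NO3 in fresh feed = NH4NO3 in product, i.e. 2380×0.136 = (1−0.189)·F14·0.540.
F14 = 323.68/(0.540×0.811) = 739.1 tonne/day.
Recycle F1 = 0.189×739.1 = 139.69 tonne/day.
Combined feed F3 = 2380 + 139.69 = 2519.7 tonne/day.
Overhead F13 = F3 − F14 = 2519.7 − 739.1 = 1780.6 tonne/day.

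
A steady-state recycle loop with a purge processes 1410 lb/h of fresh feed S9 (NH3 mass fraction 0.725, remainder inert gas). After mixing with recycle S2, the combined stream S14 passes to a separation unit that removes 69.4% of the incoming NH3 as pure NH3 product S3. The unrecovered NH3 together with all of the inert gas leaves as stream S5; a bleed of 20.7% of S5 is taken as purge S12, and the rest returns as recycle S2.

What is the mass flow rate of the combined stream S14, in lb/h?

inert gas enters only via S9 and leaves only via the purge: 1410×0.275 = 0.207×(inert gas in S5), and the separation unit passes all inert gas, so inert gas in S14 = inert gas in S5 = 1873.2 lb/h.
NH3 in S14: m_A = 1410×0.725 + (1−0.207)·(1−0.694)·m_A, so m_A = 1022.2/0.7573 = 1349.8 lb/h.
S14 = 1349.8 + 1873.2 = 3223 lb/h.

3223 lb/h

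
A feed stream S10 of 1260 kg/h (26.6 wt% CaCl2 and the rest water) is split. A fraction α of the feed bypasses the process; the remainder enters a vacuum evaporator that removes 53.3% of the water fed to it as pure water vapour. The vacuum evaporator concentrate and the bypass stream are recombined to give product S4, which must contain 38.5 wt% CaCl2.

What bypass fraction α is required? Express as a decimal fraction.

0.210

All 1260×0.266 = 335.16 kg/h of CaCl2 reaches S4, so S4 = 335.16/0.385 = 870.55 kg/h and vapour = 389.45 kg/h.
The evaporator receives (1−α)·1260 of feed at 0.734 water and removes 0.533 of that water:
0.533×0.734×(1−α)×1260 = 389.45
(1−α) = 389.45/492.94 = 0.7901;  α = 0.2099.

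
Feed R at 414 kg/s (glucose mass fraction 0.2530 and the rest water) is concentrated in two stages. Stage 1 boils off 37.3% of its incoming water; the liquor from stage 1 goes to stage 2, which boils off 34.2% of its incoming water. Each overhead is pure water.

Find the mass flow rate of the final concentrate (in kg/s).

232.3 kg/s

water in feed = 414×0.747 = 309.26 kg/s.
After stage 1: water left = (1−0.373)×309.26 = 193.9; stream total = 298.65 kg/s.
After stage 2: water left = (1−0.342)×193.9 = 127.59; final concentrate = 232.33 kg/s.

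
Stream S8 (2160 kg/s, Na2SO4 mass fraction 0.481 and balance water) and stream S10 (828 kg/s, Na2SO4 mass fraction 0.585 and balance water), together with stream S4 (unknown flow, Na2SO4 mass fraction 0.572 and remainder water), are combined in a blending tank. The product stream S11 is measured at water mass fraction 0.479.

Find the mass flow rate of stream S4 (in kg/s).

Let S4 be the unknown flow. Total out = 2988 + S4.
water balance: 1464.7 + 0.428·S4 = 0.479·(2988 + S4)
(0.428 − 0.479)·S4 = 0.479×2988 − 1464.7 = -33.408
S4 = -33.408 / -0.051 = 655.06 kg/s

655.1 kg/s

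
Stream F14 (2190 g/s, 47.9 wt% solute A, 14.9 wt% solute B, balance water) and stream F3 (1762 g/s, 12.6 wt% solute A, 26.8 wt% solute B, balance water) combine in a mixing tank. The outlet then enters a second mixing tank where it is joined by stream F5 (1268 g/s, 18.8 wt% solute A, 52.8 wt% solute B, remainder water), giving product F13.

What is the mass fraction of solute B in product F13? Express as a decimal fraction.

0.281

Overall, product flow = 5220 g/s.
solute B in = 2190×0.149 + 1762×0.268 + 1268×0.528 = 1468 g/s.
solute B fraction in F13 = 0.281.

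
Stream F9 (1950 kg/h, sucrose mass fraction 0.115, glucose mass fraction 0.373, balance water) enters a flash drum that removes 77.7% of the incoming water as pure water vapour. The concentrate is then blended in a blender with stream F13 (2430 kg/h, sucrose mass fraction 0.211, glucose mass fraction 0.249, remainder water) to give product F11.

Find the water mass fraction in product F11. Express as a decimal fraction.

Vapour removed = 0.777×0.512×1950 = 775.76 kg/h; concentrate = 1174.2 kg/h.
water reaching the mixer = 222.64 (from concentrate) + 2430×0.540 = 1534.8 kg/h.
Product flow = 1174.2 + 2430 = 3604.2 kg/h; water fraction = 0.426.

0.426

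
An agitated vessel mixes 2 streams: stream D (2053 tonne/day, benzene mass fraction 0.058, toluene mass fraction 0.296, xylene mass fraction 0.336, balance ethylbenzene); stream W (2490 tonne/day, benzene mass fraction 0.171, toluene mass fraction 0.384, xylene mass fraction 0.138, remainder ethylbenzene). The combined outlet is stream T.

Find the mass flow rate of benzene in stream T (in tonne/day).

benzene out = benzene in = 2053×0.058 + 2490×0.171 = 544.86 tonne/day.

544.9 tonne/day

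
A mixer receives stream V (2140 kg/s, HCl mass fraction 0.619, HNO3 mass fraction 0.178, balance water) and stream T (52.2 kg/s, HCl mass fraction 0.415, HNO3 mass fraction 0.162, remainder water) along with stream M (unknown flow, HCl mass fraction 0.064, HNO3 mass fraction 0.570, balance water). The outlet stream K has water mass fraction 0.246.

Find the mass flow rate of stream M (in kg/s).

Let M be the unknown flow. Total out = 2192.2 + M.
water balance: 456.5 + 0.366·M = 0.246·(2192.2 + M)
(0.366 − 0.246)·M = 0.246×2192.2 − 456.5 = 82.781
M = 82.781 / 0.120 = 689.84 kg/s

689.8 kg/s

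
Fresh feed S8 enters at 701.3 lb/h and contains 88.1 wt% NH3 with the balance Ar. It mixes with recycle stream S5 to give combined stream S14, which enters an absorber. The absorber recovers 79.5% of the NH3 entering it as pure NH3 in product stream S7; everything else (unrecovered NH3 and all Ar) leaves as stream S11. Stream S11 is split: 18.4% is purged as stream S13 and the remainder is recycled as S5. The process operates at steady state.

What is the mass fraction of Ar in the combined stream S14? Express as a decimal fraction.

0.3794

Ar enters only via S8 and leaves only via the purge: 701.3×0.119 = 0.184×(Ar in S11), and the absorber passes all Ar, so Ar in S14 = Ar in S11 = 453.56 lb/h.
NH3 in S14: m_A = 701.3×0.881 + (1−0.184)·(1−0.795)·m_A, so m_A = 617.85/0.8327 = 741.96 lb/h.
S14 = 741.96 + 453.56 = 1195.5 lb/h.
Ar fraction in S14 = 453.56/1195.5 = 0.3794.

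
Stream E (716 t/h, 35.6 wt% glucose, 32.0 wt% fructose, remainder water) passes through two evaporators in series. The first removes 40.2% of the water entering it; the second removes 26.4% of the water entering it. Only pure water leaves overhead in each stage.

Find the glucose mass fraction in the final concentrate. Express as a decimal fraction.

0.4349

water in feed = 716×0.324 = 231.98 t/h.
After stage 1: water left = (1−0.402)×231.98 = 138.73; stream total = 622.74 t/h.
After stage 2: water left = (1−0.264)×138.73 = 102.1; final concentrate = 586.12 t/h.
glucose fraction = 254.9/586.12 = 0.4349.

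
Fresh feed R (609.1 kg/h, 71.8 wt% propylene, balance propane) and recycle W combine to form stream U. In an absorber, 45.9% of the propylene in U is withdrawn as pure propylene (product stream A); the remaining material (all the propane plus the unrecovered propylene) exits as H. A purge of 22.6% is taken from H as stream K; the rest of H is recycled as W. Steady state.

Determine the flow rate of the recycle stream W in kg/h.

903.3 kg/h

propane enters only via R and leaves only via the purge: 609.1×0.282 = 0.226×(propane in H), and the absorber passes all propane, so propane in U = propane in H = 760.03 kg/h.
propylene in U: m_A = 609.1×0.718 + (1−0.226)·(1−0.459)·m_A, so m_A = 437.33/0.5813 = 752.38 kg/h.
H = (1−0.459)×752.38 + 760.03 = 1167.1 kg/h.
Recycle W = (1−0.226)×1167.1 = 903.31 kg/h.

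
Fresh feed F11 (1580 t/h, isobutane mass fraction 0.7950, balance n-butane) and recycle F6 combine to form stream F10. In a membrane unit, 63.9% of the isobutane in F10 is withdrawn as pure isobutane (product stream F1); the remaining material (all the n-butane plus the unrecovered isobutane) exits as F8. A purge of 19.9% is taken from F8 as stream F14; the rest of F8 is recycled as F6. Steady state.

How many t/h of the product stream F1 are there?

1129 t/h

isobutane in F10: m_A = 1580×0.795 + (1−0.199)·(1−0.639)·m_A, so m_A = 1256.1/0.7108 = 1767.1 t/h.
Product F1 = 0.639×1767.1 = 1129.2 t/h.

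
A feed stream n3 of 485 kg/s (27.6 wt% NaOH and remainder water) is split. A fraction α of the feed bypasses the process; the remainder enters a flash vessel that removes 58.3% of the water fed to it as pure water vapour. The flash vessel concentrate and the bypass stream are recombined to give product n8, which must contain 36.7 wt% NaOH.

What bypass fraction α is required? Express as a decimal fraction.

All 485×0.276 = 133.86 kg/s of NaOH reaches n8, so n8 = 133.86/0.367 = 364.74 kg/s and vapour = 120.26 kg/s.
The evaporator receives (1−α)·485 of feed at 0.724 water and removes 0.583 of that water:
0.583×0.724×(1−α)×485 = 120.26
(1−α) = 120.26/204.71 = 0.5874;  α = 0.4126.

0.413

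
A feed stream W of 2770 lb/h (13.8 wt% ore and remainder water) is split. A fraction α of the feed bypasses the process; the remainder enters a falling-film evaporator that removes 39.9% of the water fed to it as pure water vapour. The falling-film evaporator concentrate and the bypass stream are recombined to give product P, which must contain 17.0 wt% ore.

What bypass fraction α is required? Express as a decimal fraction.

0.453

All 2770×0.138 = 382.26 lb/h of ore reaches P, so P = 382.26/0.170 = 2248.6 lb/h and vapour = 521.41 lb/h.
The evaporator receives (1−α)·2770 of feed at 0.862 water and removes 0.399 of that water:
0.399×0.862×(1−α)×2770 = 521.41
(1−α) = 521.41/952.71 = 0.5473;  α = 0.4527.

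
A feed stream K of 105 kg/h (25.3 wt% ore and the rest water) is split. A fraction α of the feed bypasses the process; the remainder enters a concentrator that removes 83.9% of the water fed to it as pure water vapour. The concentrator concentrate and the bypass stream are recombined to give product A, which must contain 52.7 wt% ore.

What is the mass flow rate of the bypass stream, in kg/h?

17.89 kg/h

All 105×0.253 = 26.565 kg/h of ore reaches A, so A = 26.565/0.527 = 50.408 kg/h and vapour = 54.592 kg/h.
The evaporator receives (1−α)·105 of feed at 0.747 water and removes 0.839 of that water:
0.839×0.747×(1−α)×105 = 54.592
(1−α) = 54.592/65.807 = 0.8296;  α = 0.1704.
Bypass flow = 0.1704×105 = 17.894 kg/h.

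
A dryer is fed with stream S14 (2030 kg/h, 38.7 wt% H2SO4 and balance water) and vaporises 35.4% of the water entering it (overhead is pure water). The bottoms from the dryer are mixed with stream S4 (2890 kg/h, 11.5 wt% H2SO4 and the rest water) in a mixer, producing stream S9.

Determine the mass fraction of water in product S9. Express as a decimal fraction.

0.7504

Vapour removed = 0.354×0.613×2030 = 440.51 kg/h; concentrate = 1589.5 kg/h.
water reaching the mixer = 803.88 (from concentrate) + 2890×0.885 = 3361.5 kg/h.
Product flow = 1589.5 + 2890 = 4479.5 kg/h; water fraction = 0.7504.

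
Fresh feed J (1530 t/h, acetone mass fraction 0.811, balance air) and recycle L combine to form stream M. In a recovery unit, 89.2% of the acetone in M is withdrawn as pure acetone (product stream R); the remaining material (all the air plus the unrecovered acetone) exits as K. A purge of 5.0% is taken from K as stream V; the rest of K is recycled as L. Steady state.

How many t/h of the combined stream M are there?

air enters only via J and leaves only via the purge: 1530×0.189 = 0.050×(air in K), and the recovery unit passes all air, so air in M = air in K = 5783.4 t/h.
acetone in M: m_A = 1530×0.811 + (1−0.050)·(1−0.892)·m_A, so m_A = 1240.8/0.8974 = 1382.7 t/h.
M = 1382.7 + 5783.4 = 7166.1 t/h.

7166 t/h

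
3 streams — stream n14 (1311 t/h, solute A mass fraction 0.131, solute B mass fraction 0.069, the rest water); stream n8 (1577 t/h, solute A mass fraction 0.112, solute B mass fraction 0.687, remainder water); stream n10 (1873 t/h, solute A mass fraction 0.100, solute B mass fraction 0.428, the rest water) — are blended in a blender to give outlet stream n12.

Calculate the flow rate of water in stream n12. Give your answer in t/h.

2250 t/h

water out = water in = 1311×0.800 + 1577×0.201 + 1873×0.472 = 2249.8 t/h.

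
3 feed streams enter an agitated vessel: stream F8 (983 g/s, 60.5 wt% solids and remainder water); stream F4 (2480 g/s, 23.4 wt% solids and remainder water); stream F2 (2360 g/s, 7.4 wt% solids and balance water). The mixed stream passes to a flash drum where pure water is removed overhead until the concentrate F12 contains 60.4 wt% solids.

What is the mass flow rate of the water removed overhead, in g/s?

3588 g/s

solids entering = 983×0.605 + 2480×0.234 + 2360×0.074 = 1349.7 g/s.
All solids reports to F12, so F12 = 1349.7/0.604 = 2234.6 g/s.
Total feed = 5823 g/s; overhead = 5823 − 2234.6 = 3588.4 g/s.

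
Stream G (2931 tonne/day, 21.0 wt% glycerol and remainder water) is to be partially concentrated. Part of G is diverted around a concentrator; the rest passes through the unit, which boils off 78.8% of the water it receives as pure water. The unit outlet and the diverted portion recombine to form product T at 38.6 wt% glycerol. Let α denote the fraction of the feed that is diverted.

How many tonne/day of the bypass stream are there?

All 2931×0.210 = 615.51 tonne/day of glycerol reaches T, so T = 615.51/0.386 = 1594.6 tonne/day and vapour = 1336.4 tonne/day.
The evaporator receives (1−α)·2931 of feed at 0.790 water and removes 0.788 of that water:
0.788×0.790×(1−α)×2931 = 1336.4
(1−α) = 1336.4/1824.6 = 0.7324;  α = 0.2676.
Bypass flow = 0.2676×2931 = 784.22 tonne/day.

784.2 tonne/day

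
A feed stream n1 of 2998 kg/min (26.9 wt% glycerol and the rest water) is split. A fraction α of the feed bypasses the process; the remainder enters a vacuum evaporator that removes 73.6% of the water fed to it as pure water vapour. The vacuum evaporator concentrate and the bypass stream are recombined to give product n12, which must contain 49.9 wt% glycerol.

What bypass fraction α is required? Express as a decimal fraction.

All 2998×0.269 = 806.46 kg/min of glycerol reaches n12, so n12 = 806.46/0.499 = 1616.2 kg/min and vapour = 1381.8 kg/min.
The evaporator receives (1−α)·2998 of feed at 0.731 water and removes 0.736 of that water:
0.736×0.731×(1−α)×2998 = 1381.8
(1−α) = 1381.8/1613 = 0.8567;  α = 0.1433.

0.143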